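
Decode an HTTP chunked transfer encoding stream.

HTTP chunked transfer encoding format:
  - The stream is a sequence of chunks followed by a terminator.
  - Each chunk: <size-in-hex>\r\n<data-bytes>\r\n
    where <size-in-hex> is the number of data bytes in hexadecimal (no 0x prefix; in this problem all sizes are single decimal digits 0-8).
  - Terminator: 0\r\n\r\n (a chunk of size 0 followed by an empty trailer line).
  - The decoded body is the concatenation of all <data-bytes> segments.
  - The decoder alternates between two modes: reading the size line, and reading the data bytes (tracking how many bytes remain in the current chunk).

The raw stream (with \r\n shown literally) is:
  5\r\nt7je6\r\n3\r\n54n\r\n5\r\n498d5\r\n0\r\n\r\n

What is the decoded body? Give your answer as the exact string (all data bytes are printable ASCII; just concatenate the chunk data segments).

Answer: t7je654n498d5

Derivation:
Chunk 1: stream[0..1]='5' size=0x5=5, data at stream[3..8]='t7je6' -> body[0..5], body so far='t7je6'
Chunk 2: stream[10..11]='3' size=0x3=3, data at stream[13..16]='54n' -> body[5..8], body so far='t7je654n'
Chunk 3: stream[18..19]='5' size=0x5=5, data at stream[21..26]='498d5' -> body[8..13], body so far='t7je654n498d5'
Chunk 4: stream[28..29]='0' size=0 (terminator). Final body='t7je654n498d5' (13 bytes)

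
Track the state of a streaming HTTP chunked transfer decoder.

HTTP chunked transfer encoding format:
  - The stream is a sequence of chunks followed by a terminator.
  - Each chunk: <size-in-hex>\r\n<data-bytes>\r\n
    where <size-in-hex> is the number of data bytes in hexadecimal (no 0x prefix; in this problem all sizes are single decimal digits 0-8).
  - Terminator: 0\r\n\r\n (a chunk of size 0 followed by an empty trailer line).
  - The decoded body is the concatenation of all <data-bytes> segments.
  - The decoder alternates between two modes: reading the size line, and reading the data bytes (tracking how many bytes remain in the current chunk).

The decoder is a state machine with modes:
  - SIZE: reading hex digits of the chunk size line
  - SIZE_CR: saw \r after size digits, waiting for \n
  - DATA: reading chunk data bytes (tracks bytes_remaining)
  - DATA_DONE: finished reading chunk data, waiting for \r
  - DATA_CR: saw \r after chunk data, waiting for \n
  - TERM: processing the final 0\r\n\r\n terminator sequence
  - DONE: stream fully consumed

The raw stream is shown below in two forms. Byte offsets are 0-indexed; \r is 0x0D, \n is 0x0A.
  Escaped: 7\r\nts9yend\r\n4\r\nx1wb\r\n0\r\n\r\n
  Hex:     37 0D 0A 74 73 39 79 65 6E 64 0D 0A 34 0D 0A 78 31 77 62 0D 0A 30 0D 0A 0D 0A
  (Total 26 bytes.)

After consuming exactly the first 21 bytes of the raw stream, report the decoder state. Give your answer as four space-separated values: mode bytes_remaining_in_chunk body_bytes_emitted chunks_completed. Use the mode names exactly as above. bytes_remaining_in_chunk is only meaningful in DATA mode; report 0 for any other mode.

Byte 0 = '7': mode=SIZE remaining=0 emitted=0 chunks_done=0
Byte 1 = 0x0D: mode=SIZE_CR remaining=0 emitted=0 chunks_done=0
Byte 2 = 0x0A: mode=DATA remaining=7 emitted=0 chunks_done=0
Byte 3 = 't': mode=DATA remaining=6 emitted=1 chunks_done=0
Byte 4 = 's': mode=DATA remaining=5 emitted=2 chunks_done=0
Byte 5 = '9': mode=DATA remaining=4 emitted=3 chunks_done=0
Byte 6 = 'y': mode=DATA remaining=3 emitted=4 chunks_done=0
Byte 7 = 'e': mode=DATA remaining=2 emitted=5 chunks_done=0
Byte 8 = 'n': mode=DATA remaining=1 emitted=6 chunks_done=0
Byte 9 = 'd': mode=DATA_DONE remaining=0 emitted=7 chunks_done=0
Byte 10 = 0x0D: mode=DATA_CR remaining=0 emitted=7 chunks_done=0
Byte 11 = 0x0A: mode=SIZE remaining=0 emitted=7 chunks_done=1
Byte 12 = '4': mode=SIZE remaining=0 emitted=7 chunks_done=1
Byte 13 = 0x0D: mode=SIZE_CR remaining=0 emitted=7 chunks_done=1
Byte 14 = 0x0A: mode=DATA remaining=4 emitted=7 chunks_done=1
Byte 15 = 'x': mode=DATA remaining=3 emitted=8 chunks_done=1
Byte 16 = '1': mode=DATA remaining=2 emitted=9 chunks_done=1
Byte 17 = 'w': mode=DATA remaining=1 emitted=10 chunks_done=1
Byte 18 = 'b': mode=DATA_DONE remaining=0 emitted=11 chunks_done=1
Byte 19 = 0x0D: mode=DATA_CR remaining=0 emitted=11 chunks_done=1
Byte 20 = 0x0A: mode=SIZE remaining=0 emitted=11 chunks_done=2

Answer: SIZE 0 11 2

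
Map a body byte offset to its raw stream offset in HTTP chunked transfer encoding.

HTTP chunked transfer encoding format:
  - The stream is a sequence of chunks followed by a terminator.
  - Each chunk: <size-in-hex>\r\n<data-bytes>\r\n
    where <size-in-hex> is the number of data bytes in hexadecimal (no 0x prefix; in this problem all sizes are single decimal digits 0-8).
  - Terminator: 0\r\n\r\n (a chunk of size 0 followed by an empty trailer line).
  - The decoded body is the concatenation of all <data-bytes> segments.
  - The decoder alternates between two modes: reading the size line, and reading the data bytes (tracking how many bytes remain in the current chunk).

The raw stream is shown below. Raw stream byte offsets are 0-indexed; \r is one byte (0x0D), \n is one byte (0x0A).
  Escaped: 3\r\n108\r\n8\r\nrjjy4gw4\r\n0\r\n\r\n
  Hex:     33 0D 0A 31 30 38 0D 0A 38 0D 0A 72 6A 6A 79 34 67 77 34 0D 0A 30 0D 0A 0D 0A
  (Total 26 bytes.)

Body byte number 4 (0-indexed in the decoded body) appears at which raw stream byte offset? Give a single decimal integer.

Answer: 12

Derivation:
Chunk 1: stream[0..1]='3' size=0x3=3, data at stream[3..6]='108' -> body[0..3], body so far='108'
Chunk 2: stream[8..9]='8' size=0x8=8, data at stream[11..19]='rjjy4gw4' -> body[3..11], body so far='108rjjy4gw4'
Chunk 3: stream[21..22]='0' size=0 (terminator). Final body='108rjjy4gw4' (11 bytes)
Body byte 4 at stream offset 12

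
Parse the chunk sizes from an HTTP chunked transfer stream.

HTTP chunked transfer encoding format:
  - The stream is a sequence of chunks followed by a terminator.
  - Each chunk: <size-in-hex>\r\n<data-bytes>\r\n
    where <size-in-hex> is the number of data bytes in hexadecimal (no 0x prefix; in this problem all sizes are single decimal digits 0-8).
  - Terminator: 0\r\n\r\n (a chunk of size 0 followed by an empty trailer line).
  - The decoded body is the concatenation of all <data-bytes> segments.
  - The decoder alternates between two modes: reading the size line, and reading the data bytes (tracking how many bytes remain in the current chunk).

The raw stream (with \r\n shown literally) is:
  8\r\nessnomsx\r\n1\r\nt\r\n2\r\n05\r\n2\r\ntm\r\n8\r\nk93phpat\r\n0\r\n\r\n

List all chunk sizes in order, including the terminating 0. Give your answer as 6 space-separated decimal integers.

Chunk 1: stream[0..1]='8' size=0x8=8, data at stream[3..11]='essnomsx' -> body[0..8], body so far='essnomsx'
Chunk 2: stream[13..14]='1' size=0x1=1, data at stream[16..17]='t' -> body[8..9], body so far='essnomsxt'
Chunk 3: stream[19..20]='2' size=0x2=2, data at stream[22..24]='05' -> body[9..11], body so far='essnomsxt05'
Chunk 4: stream[26..27]='2' size=0x2=2, data at stream[29..31]='tm' -> body[11..13], body so far='essnomsxt05tm'
Chunk 5: stream[33..34]='8' size=0x8=8, data at stream[36..44]='k93phpat' -> body[13..21], body so far='essnomsxt05tmk93phpat'
Chunk 6: stream[46..47]='0' size=0 (terminator). Final body='essnomsxt05tmk93phpat' (21 bytes)

Answer: 8 1 2 2 8 0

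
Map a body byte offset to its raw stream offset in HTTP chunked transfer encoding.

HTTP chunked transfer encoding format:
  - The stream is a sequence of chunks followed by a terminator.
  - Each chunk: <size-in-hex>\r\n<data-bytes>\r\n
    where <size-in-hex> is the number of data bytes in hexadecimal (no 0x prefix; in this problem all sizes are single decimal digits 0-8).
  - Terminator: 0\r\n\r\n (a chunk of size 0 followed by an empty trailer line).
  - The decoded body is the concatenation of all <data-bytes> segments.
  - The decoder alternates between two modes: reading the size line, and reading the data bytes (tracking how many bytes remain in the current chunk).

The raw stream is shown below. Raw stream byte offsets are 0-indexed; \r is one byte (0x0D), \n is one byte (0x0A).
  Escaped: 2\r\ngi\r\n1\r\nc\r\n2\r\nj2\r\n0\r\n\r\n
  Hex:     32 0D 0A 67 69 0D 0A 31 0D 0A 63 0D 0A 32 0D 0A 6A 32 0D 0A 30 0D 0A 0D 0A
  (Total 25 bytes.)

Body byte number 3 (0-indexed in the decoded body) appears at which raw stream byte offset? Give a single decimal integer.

Answer: 16

Derivation:
Chunk 1: stream[0..1]='2' size=0x2=2, data at stream[3..5]='gi' -> body[0..2], body so far='gi'
Chunk 2: stream[7..8]='1' size=0x1=1, data at stream[10..11]='c' -> body[2..3], body so far='gic'
Chunk 3: stream[13..14]='2' size=0x2=2, data at stream[16..18]='j2' -> body[3..5], body so far='gicj2'
Chunk 4: stream[20..21]='0' size=0 (terminator). Final body='gicj2' (5 bytes)
Body byte 3 at stream offset 16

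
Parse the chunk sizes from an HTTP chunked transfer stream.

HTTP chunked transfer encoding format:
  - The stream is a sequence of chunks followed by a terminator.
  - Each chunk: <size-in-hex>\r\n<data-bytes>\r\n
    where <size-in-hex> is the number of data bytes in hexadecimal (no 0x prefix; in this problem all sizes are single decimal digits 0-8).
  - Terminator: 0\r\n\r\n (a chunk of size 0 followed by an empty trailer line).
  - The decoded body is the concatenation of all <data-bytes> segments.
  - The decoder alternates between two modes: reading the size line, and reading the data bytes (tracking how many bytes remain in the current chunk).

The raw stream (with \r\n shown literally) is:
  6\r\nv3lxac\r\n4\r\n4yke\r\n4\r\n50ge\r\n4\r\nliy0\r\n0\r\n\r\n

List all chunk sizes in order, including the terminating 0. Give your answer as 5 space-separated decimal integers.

Chunk 1: stream[0..1]='6' size=0x6=6, data at stream[3..9]='v3lxac' -> body[0..6], body so far='v3lxac'
Chunk 2: stream[11..12]='4' size=0x4=4, data at stream[14..18]='4yke' -> body[6..10], body so far='v3lxac4yke'
Chunk 3: stream[20..21]='4' size=0x4=4, data at stream[23..27]='50ge' -> body[10..14], body so far='v3lxac4yke50ge'
Chunk 4: stream[29..30]='4' size=0x4=4, data at stream[32..36]='liy0' -> body[14..18], body so far='v3lxac4yke50geliy0'
Chunk 5: stream[38..39]='0' size=0 (terminator). Final body='v3lxac4yke50geliy0' (18 bytes)

Answer: 6 4 4 4 0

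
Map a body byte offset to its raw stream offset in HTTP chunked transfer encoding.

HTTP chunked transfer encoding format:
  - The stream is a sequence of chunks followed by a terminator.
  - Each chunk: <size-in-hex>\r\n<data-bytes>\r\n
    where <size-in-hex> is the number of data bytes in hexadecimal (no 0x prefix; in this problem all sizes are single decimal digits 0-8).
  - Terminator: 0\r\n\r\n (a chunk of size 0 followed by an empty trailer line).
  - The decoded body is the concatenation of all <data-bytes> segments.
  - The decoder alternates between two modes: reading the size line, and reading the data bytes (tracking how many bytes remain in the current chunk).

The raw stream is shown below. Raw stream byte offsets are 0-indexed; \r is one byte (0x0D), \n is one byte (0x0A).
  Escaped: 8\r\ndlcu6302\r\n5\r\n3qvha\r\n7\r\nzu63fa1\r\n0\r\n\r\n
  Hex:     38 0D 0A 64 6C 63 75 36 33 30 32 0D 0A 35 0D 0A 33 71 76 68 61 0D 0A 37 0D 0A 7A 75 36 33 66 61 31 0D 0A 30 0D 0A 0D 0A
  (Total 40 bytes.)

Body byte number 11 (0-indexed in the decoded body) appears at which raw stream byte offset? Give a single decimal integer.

Answer: 19

Derivation:
Chunk 1: stream[0..1]='8' size=0x8=8, data at stream[3..11]='dlcu6302' -> body[0..8], body so far='dlcu6302'
Chunk 2: stream[13..14]='5' size=0x5=5, data at stream[16..21]='3qvha' -> body[8..13], body so far='dlcu63023qvha'
Chunk 3: stream[23..24]='7' size=0x7=7, data at stream[26..33]='zu63fa1' -> body[13..20], body so far='dlcu63023qvhazu63fa1'
Chunk 4: stream[35..36]='0' size=0 (terminator). Final body='dlcu63023qvhazu63fa1' (20 bytes)
Body byte 11 at stream offset 19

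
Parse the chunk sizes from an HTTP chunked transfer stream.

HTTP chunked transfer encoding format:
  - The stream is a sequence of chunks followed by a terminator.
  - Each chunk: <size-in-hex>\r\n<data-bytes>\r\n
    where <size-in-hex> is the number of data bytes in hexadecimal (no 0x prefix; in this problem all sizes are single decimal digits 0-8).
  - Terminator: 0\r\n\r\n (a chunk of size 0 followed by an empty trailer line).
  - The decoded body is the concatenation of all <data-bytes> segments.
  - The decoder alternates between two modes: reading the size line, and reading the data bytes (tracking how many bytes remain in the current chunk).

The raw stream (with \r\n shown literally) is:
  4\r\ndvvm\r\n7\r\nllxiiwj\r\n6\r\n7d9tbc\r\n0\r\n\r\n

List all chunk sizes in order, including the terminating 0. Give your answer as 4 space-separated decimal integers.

Chunk 1: stream[0..1]='4' size=0x4=4, data at stream[3..7]='dvvm' -> body[0..4], body so far='dvvm'
Chunk 2: stream[9..10]='7' size=0x7=7, data at stream[12..19]='llxiiwj' -> body[4..11], body so far='dvvmllxiiwj'
Chunk 3: stream[21..22]='6' size=0x6=6, data at stream[24..30]='7d9tbc' -> body[11..17], body so far='dvvmllxiiwj7d9tbc'
Chunk 4: stream[32..33]='0' size=0 (terminator). Final body='dvvmllxiiwj7d9tbc' (17 bytes)

Answer: 4 7 6 0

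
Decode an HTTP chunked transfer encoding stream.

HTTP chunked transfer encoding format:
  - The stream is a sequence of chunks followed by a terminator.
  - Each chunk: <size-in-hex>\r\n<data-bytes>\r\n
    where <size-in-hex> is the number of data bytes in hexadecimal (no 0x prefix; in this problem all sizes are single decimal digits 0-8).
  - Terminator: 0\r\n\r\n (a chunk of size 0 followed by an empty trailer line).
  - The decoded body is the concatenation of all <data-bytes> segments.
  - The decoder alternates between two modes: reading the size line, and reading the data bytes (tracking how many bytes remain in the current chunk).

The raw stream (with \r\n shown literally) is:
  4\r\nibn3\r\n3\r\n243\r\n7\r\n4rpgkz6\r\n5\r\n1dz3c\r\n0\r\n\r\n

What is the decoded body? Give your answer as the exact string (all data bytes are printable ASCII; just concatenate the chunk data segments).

Chunk 1: stream[0..1]='4' size=0x4=4, data at stream[3..7]='ibn3' -> body[0..4], body so far='ibn3'
Chunk 2: stream[9..10]='3' size=0x3=3, data at stream[12..15]='243' -> body[4..7], body so far='ibn3243'
Chunk 3: stream[17..18]='7' size=0x7=7, data at stream[20..27]='4rpgkz6' -> body[7..14], body so far='ibn32434rpgkz6'
Chunk 4: stream[29..30]='5' size=0x5=5, data at stream[32..37]='1dz3c' -> body[14..19], body so far='ibn32434rpgkz61dz3c'
Chunk 5: stream[39..40]='0' size=0 (terminator). Final body='ibn32434rpgkz61dz3c' (19 bytes)

Answer: ibn32434rpgkz61dz3c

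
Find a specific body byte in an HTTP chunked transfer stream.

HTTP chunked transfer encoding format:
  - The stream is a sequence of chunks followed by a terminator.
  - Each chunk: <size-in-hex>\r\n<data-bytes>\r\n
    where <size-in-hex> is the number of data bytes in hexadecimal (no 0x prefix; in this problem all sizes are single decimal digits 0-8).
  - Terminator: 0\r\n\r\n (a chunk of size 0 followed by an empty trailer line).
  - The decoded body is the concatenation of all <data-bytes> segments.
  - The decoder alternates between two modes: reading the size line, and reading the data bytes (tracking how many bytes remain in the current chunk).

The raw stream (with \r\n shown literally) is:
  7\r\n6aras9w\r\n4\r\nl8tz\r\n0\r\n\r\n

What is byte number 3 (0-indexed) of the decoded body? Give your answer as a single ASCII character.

Chunk 1: stream[0..1]='7' size=0x7=7, data at stream[3..10]='6aras9w' -> body[0..7], body so far='6aras9w'
Chunk 2: stream[12..13]='4' size=0x4=4, data at stream[15..19]='l8tz' -> body[7..11], body so far='6aras9wl8tz'
Chunk 3: stream[21..22]='0' size=0 (terminator). Final body='6aras9wl8tz' (11 bytes)
Body byte 3 = 'a'

Answer: a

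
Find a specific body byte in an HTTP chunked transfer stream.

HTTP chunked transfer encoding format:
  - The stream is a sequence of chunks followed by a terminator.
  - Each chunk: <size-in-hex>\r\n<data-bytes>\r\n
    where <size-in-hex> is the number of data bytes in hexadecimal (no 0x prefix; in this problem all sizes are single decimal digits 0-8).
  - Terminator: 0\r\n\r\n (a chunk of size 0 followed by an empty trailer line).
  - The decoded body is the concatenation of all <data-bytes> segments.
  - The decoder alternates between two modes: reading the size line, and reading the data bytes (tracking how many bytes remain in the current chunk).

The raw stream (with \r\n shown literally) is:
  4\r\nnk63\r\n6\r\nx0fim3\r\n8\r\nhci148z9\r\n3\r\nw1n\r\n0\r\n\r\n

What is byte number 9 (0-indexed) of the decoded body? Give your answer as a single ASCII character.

Chunk 1: stream[0..1]='4' size=0x4=4, data at stream[3..7]='nk63' -> body[0..4], body so far='nk63'
Chunk 2: stream[9..10]='6' size=0x6=6, data at stream[12..18]='x0fim3' -> body[4..10], body so far='nk63x0fim3'
Chunk 3: stream[20..21]='8' size=0x8=8, data at stream[23..31]='hci148z9' -> body[10..18], body so far='nk63x0fim3hci148z9'
Chunk 4: stream[33..34]='3' size=0x3=3, data at stream[36..39]='w1n' -> body[18..21], body so far='nk63x0fim3hci148z9w1n'
Chunk 5: stream[41..42]='0' size=0 (terminator). Final body='nk63x0fim3hci148z9w1n' (21 bytes)
Body byte 9 = '3'

Answer: 3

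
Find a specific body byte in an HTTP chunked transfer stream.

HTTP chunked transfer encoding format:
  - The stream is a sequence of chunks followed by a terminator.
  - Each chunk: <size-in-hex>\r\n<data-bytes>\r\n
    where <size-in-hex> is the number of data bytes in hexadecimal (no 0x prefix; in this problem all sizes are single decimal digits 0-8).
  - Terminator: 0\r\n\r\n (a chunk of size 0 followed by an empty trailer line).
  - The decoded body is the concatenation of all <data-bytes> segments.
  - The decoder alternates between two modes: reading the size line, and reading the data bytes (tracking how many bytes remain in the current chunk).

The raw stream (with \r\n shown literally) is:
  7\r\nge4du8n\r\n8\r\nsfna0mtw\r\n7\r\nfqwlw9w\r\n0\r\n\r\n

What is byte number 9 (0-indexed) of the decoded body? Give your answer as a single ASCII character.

Answer: n

Derivation:
Chunk 1: stream[0..1]='7' size=0x7=7, data at stream[3..10]='ge4du8n' -> body[0..7], body so far='ge4du8n'
Chunk 2: stream[12..13]='8' size=0x8=8, data at stream[15..23]='sfna0mtw' -> body[7..15], body so far='ge4du8nsfna0mtw'
Chunk 3: stream[25..26]='7' size=0x7=7, data at stream[28..35]='fqwlw9w' -> body[15..22], body so far='ge4du8nsfna0mtwfqwlw9w'
Chunk 4: stream[37..38]='0' size=0 (terminator). Final body='ge4du8nsfna0mtwfqwlw9w' (22 bytes)
Body byte 9 = 'n'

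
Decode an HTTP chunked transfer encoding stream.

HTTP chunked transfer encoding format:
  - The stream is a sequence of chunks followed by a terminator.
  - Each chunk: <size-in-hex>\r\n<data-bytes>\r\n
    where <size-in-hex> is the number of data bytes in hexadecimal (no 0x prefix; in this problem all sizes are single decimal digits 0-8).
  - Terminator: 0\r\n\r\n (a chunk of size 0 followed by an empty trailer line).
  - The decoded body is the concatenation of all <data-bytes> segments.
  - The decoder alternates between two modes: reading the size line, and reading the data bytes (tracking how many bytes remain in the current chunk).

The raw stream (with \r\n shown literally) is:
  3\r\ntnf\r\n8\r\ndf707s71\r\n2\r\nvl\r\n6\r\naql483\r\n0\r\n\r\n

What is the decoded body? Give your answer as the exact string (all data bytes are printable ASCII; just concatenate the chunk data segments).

Answer: tnfdf707s71vlaql483

Derivation:
Chunk 1: stream[0..1]='3' size=0x3=3, data at stream[3..6]='tnf' -> body[0..3], body so far='tnf'
Chunk 2: stream[8..9]='8' size=0x8=8, data at stream[11..19]='df707s71' -> body[3..11], body so far='tnfdf707s71'
Chunk 3: stream[21..22]='2' size=0x2=2, data at stream[24..26]='vl' -> body[11..13], body so far='tnfdf707s71vl'
Chunk 4: stream[28..29]='6' size=0x6=6, data at stream[31..37]='aql483' -> body[13..19], body so far='tnfdf707s71vlaql483'
Chunk 5: stream[39..40]='0' size=0 (terminator). Final body='tnfdf707s71vlaql483' (19 bytes)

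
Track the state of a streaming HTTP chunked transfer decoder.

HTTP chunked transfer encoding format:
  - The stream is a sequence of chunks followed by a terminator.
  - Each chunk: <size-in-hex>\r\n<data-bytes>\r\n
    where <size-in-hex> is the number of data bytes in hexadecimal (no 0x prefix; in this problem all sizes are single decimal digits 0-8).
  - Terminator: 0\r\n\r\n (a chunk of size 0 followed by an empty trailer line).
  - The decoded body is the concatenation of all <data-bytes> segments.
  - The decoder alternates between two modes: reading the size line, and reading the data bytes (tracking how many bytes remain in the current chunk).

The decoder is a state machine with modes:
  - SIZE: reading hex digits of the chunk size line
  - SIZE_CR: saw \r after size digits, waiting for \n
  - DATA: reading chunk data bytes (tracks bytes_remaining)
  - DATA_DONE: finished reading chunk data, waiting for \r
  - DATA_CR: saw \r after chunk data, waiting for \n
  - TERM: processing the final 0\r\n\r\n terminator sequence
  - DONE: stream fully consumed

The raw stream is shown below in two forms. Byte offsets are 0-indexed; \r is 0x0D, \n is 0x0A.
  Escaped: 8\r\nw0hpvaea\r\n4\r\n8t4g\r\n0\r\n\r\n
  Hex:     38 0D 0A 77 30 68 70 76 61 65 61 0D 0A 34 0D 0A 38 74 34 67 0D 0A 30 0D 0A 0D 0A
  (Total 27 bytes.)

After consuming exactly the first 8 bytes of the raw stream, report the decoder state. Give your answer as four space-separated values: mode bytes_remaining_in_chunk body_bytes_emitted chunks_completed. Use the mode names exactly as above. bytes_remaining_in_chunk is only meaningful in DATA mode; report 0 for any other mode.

Byte 0 = '8': mode=SIZE remaining=0 emitted=0 chunks_done=0
Byte 1 = 0x0D: mode=SIZE_CR remaining=0 emitted=0 chunks_done=0
Byte 2 = 0x0A: mode=DATA remaining=8 emitted=0 chunks_done=0
Byte 3 = 'w': mode=DATA remaining=7 emitted=1 chunks_done=0
Byte 4 = '0': mode=DATA remaining=6 emitted=2 chunks_done=0
Byte 5 = 'h': mode=DATA remaining=5 emitted=3 chunks_done=0
Byte 6 = 'p': mode=DATA remaining=4 emitted=4 chunks_done=0
Byte 7 = 'v': mode=DATA remaining=3 emitted=5 chunks_done=0

Answer: DATA 3 5 0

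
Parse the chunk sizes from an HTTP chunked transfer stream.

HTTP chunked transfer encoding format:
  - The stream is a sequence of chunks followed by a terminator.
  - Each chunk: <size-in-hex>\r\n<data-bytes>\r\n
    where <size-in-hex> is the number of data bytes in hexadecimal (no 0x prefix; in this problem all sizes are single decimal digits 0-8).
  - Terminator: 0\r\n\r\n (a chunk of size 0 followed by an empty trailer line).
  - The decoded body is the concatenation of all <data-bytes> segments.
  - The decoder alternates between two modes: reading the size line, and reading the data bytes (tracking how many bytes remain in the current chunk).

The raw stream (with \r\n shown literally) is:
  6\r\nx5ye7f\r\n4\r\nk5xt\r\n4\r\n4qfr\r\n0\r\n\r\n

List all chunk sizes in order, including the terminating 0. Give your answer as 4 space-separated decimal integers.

Answer: 6 4 4 0

Derivation:
Chunk 1: stream[0..1]='6' size=0x6=6, data at stream[3..9]='x5ye7f' -> body[0..6], body so far='x5ye7f'
Chunk 2: stream[11..12]='4' size=0x4=4, data at stream[14..18]='k5xt' -> body[6..10], body so far='x5ye7fk5xt'
Chunk 3: stream[20..21]='4' size=0x4=4, data at stream[23..27]='4qfr' -> body[10..14], body so far='x5ye7fk5xt4qfr'
Chunk 4: stream[29..30]='0' size=0 (terminator). Final body='x5ye7fk5xt4qfr' (14 bytes)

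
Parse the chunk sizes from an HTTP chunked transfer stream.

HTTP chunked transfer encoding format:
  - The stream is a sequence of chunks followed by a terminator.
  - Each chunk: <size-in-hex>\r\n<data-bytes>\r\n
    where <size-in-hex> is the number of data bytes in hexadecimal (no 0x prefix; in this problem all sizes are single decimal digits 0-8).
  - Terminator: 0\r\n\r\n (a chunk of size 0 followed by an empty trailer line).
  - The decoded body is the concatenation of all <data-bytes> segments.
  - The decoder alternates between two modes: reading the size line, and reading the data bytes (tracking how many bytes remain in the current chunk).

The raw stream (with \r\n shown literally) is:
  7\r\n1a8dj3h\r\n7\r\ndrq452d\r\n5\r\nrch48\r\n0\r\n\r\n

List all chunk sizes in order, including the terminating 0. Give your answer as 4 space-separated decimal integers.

Answer: 7 7 5 0

Derivation:
Chunk 1: stream[0..1]='7' size=0x7=7, data at stream[3..10]='1a8dj3h' -> body[0..7], body so far='1a8dj3h'
Chunk 2: stream[12..13]='7' size=0x7=7, data at stream[15..22]='drq452d' -> body[7..14], body so far='1a8dj3hdrq452d'
Chunk 3: stream[24..25]='5' size=0x5=5, data at stream[27..32]='rch48' -> body[14..19], body so far='1a8dj3hdrq452drch48'
Chunk 4: stream[34..35]='0' size=0 (terminator). Final body='1a8dj3hdrq452drch48' (19 bytes)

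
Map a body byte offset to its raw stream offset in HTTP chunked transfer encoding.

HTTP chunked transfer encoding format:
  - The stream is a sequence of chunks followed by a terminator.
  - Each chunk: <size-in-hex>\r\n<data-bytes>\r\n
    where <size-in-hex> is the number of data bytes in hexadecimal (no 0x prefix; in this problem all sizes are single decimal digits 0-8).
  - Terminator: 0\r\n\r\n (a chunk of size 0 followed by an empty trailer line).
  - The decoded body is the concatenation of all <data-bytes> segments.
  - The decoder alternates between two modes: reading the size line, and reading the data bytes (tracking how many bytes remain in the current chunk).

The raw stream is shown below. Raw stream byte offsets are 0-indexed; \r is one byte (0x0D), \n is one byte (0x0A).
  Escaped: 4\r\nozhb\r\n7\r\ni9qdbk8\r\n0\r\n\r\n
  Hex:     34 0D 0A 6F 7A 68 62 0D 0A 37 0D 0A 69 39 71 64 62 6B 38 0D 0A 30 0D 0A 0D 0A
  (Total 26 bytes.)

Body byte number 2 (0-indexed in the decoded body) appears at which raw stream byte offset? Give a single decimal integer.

Chunk 1: stream[0..1]='4' size=0x4=4, data at stream[3..7]='ozhb' -> body[0..4], body so far='ozhb'
Chunk 2: stream[9..10]='7' size=0x7=7, data at stream[12..19]='i9qdbk8' -> body[4..11], body so far='ozhbi9qdbk8'
Chunk 3: stream[21..22]='0' size=0 (terminator). Final body='ozhbi9qdbk8' (11 bytes)
Body byte 2 at stream offset 5

Answer: 5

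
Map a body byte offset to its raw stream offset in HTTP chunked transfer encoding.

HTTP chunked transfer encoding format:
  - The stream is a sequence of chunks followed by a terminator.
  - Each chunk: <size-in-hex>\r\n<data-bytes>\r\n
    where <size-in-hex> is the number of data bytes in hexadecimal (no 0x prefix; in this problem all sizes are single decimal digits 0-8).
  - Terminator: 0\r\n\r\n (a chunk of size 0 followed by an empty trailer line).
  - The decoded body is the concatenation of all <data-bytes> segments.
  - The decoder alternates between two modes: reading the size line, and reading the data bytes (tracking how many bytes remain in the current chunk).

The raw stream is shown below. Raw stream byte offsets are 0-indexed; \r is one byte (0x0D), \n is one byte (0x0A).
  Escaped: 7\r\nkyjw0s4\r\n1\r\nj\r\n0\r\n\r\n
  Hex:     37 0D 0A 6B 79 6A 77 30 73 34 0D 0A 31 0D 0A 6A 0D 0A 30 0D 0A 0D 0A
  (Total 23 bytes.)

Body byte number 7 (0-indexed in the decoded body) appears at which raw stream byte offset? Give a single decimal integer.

Answer: 15

Derivation:
Chunk 1: stream[0..1]='7' size=0x7=7, data at stream[3..10]='kyjw0s4' -> body[0..7], body so far='kyjw0s4'
Chunk 2: stream[12..13]='1' size=0x1=1, data at stream[15..16]='j' -> body[7..8], body so far='kyjw0s4j'
Chunk 3: stream[18..19]='0' size=0 (terminator). Final body='kyjw0s4j' (8 bytes)
Body byte 7 at stream offset 15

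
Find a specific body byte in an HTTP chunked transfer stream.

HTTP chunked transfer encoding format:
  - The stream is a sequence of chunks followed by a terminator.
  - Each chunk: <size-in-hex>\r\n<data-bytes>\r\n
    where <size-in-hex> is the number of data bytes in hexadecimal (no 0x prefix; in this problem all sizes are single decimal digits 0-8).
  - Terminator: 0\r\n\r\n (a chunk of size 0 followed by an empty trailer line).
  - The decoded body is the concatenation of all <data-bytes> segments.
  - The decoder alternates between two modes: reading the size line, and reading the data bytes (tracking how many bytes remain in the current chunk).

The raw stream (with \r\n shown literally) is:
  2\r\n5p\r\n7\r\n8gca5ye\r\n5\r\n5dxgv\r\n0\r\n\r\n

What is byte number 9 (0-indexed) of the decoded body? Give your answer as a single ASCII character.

Answer: 5

Derivation:
Chunk 1: stream[0..1]='2' size=0x2=2, data at stream[3..5]='5p' -> body[0..2], body so far='5p'
Chunk 2: stream[7..8]='7' size=0x7=7, data at stream[10..17]='8gca5ye' -> body[2..9], body so far='5p8gca5ye'
Chunk 3: stream[19..20]='5' size=0x5=5, data at stream[22..27]='5dxgv' -> body[9..14], body so far='5p8gca5ye5dxgv'
Chunk 4: stream[29..30]='0' size=0 (terminator). Final body='5p8gca5ye5dxgv' (14 bytes)
Body byte 9 = '5'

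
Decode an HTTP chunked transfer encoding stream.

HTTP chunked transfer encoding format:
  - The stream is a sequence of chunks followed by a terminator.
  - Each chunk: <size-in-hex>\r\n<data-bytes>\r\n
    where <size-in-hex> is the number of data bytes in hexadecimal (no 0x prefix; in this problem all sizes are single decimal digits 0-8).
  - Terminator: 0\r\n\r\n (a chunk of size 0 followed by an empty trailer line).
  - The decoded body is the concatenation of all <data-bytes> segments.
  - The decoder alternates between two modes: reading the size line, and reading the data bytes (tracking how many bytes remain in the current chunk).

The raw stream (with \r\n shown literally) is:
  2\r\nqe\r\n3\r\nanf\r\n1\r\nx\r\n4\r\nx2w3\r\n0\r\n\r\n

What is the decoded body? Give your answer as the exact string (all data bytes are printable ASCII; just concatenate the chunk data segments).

Chunk 1: stream[0..1]='2' size=0x2=2, data at stream[3..5]='qe' -> body[0..2], body so far='qe'
Chunk 2: stream[7..8]='3' size=0x3=3, data at stream[10..13]='anf' -> body[2..5], body so far='qeanf'
Chunk 3: stream[15..16]='1' size=0x1=1, data at stream[18..19]='x' -> body[5..6], body so far='qeanfx'
Chunk 4: stream[21..22]='4' size=0x4=4, data at stream[24..28]='x2w3' -> body[6..10], body so far='qeanfxx2w3'
Chunk 5: stream[30..31]='0' size=0 (terminator). Final body='qeanfxx2w3' (10 bytes)

Answer: qeanfxx2w3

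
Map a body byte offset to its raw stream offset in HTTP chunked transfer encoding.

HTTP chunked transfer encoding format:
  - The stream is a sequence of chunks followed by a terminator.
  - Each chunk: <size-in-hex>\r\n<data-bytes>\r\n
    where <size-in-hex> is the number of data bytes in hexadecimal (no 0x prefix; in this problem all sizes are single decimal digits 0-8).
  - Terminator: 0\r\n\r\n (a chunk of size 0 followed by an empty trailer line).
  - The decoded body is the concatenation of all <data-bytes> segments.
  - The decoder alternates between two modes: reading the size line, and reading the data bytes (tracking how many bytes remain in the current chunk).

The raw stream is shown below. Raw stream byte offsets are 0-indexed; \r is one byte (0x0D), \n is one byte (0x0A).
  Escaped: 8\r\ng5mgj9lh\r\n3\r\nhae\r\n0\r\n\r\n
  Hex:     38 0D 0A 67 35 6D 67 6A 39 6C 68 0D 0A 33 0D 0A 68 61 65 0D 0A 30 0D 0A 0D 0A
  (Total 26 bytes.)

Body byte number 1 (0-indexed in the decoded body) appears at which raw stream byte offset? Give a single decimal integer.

Answer: 4

Derivation:
Chunk 1: stream[0..1]='8' size=0x8=8, data at stream[3..11]='g5mgj9lh' -> body[0..8], body so far='g5mgj9lh'
Chunk 2: stream[13..14]='3' size=0x3=3, data at stream[16..19]='hae' -> body[8..11], body so far='g5mgj9lhhae'
Chunk 3: stream[21..22]='0' size=0 (terminator). Final body='g5mgj9lhhae' (11 bytes)
Body byte 1 at stream offset 4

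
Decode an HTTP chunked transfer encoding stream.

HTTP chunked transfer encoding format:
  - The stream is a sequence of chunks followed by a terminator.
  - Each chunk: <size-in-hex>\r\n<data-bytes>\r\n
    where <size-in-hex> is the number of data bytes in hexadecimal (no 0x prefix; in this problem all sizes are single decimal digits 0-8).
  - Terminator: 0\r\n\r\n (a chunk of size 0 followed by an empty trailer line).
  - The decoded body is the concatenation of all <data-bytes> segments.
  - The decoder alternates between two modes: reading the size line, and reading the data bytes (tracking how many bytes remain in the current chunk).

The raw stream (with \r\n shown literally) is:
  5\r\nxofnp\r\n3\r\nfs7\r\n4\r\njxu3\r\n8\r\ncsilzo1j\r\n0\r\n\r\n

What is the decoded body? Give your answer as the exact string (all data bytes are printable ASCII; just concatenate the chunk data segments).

Chunk 1: stream[0..1]='5' size=0x5=5, data at stream[3..8]='xofnp' -> body[0..5], body so far='xofnp'
Chunk 2: stream[10..11]='3' size=0x3=3, data at stream[13..16]='fs7' -> body[5..8], body so far='xofnpfs7'
Chunk 3: stream[18..19]='4' size=0x4=4, data at stream[21..25]='jxu3' -> body[8..12], body so far='xofnpfs7jxu3'
Chunk 4: stream[27..28]='8' size=0x8=8, data at stream[30..38]='csilzo1j' -> body[12..20], body so far='xofnpfs7jxu3csilzo1j'
Chunk 5: stream[40..41]='0' size=0 (terminator). Final body='xofnpfs7jxu3csilzo1j' (20 bytes)

Answer: xofnpfs7jxu3csilzo1j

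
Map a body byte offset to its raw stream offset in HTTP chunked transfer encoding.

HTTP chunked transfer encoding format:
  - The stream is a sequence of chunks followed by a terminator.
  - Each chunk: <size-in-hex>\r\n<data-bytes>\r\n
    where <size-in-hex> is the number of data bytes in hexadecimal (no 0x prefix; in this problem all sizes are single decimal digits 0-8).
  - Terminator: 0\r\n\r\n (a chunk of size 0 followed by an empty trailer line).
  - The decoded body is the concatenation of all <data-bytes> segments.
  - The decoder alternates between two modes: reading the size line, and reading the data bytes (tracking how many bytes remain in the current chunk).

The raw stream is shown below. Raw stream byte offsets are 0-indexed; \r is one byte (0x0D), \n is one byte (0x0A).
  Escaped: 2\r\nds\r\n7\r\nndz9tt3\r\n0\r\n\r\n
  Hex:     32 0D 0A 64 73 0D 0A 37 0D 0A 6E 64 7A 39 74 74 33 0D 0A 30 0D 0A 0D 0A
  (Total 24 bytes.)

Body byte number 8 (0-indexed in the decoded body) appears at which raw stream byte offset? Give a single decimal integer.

Answer: 16

Derivation:
Chunk 1: stream[0..1]='2' size=0x2=2, data at stream[3..5]='ds' -> body[0..2], body so far='ds'
Chunk 2: stream[7..8]='7' size=0x7=7, data at stream[10..17]='ndz9tt3' -> body[2..9], body so far='dsndz9tt3'
Chunk 3: stream[19..20]='0' size=0 (terminator). Final body='dsndz9tt3' (9 bytes)
Body byte 8 at stream offset 16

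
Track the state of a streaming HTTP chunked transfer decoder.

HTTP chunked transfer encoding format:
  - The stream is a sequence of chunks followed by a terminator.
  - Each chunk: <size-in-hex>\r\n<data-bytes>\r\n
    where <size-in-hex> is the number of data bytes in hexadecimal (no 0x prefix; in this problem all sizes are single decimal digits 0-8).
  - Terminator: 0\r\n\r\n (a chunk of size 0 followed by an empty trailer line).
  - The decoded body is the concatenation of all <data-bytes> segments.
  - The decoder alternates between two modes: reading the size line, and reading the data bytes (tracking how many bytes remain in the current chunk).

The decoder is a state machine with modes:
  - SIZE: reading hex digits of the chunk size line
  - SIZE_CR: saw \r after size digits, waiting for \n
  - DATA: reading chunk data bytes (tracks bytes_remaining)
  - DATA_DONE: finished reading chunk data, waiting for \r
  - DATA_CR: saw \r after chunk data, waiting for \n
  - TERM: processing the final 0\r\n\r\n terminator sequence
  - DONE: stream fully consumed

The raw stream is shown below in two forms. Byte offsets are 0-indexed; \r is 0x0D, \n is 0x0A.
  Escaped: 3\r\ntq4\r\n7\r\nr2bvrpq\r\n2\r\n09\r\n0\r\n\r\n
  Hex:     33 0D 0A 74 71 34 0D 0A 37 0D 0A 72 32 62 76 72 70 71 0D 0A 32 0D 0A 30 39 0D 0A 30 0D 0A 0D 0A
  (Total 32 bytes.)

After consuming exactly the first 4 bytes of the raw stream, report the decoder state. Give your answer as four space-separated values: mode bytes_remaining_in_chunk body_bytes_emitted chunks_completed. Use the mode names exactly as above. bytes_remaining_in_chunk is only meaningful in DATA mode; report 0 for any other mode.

Byte 0 = '3': mode=SIZE remaining=0 emitted=0 chunks_done=0
Byte 1 = 0x0D: mode=SIZE_CR remaining=0 emitted=0 chunks_done=0
Byte 2 = 0x0A: mode=DATA remaining=3 emitted=0 chunks_done=0
Byte 3 = 't': mode=DATA remaining=2 emitted=1 chunks_done=0

Answer: DATA 2 1 0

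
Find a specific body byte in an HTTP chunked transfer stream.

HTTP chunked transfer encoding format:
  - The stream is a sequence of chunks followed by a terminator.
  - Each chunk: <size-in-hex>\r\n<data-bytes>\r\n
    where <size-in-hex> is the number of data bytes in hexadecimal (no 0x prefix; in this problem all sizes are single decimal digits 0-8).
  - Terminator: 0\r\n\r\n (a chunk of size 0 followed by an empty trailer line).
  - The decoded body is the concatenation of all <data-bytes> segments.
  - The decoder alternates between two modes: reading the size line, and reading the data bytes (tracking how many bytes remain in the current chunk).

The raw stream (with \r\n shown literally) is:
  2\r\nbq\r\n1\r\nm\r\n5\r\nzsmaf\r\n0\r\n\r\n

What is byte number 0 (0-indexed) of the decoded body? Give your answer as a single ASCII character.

Answer: b

Derivation:
Chunk 1: stream[0..1]='2' size=0x2=2, data at stream[3..5]='bq' -> body[0..2], body so far='bq'
Chunk 2: stream[7..8]='1' size=0x1=1, data at stream[10..11]='m' -> body[2..3], body so far='bqm'
Chunk 3: stream[13..14]='5' size=0x5=5, data at stream[16..21]='zsmaf' -> body[3..8], body so far='bqmzsmaf'
Chunk 4: stream[23..24]='0' size=0 (terminator). Final body='bqmzsmaf' (8 bytes)
Body byte 0 = 'b'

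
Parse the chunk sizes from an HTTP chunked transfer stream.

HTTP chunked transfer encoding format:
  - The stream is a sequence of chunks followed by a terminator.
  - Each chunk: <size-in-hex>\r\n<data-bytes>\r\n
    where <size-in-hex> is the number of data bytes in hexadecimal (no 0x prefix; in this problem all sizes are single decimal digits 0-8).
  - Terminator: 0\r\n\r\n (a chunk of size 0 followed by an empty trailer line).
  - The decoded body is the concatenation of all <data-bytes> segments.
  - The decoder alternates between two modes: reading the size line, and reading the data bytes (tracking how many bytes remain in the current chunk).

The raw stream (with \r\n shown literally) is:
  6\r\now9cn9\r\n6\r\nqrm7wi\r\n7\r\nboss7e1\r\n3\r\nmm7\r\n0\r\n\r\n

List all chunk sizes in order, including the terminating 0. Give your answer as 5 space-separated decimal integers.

Chunk 1: stream[0..1]='6' size=0x6=6, data at stream[3..9]='ow9cn9' -> body[0..6], body so far='ow9cn9'
Chunk 2: stream[11..12]='6' size=0x6=6, data at stream[14..20]='qrm7wi' -> body[6..12], body so far='ow9cn9qrm7wi'
Chunk 3: stream[22..23]='7' size=0x7=7, data at stream[25..32]='boss7e1' -> body[12..19], body so far='ow9cn9qrm7wiboss7e1'
Chunk 4: stream[34..35]='3' size=0x3=3, data at stream[37..40]='mm7' -> body[19..22], body so far='ow9cn9qrm7wiboss7e1mm7'
Chunk 5: stream[42..43]='0' size=0 (terminator). Final body='ow9cn9qrm7wiboss7e1mm7' (22 bytes)

Answer: 6 6 7 3 0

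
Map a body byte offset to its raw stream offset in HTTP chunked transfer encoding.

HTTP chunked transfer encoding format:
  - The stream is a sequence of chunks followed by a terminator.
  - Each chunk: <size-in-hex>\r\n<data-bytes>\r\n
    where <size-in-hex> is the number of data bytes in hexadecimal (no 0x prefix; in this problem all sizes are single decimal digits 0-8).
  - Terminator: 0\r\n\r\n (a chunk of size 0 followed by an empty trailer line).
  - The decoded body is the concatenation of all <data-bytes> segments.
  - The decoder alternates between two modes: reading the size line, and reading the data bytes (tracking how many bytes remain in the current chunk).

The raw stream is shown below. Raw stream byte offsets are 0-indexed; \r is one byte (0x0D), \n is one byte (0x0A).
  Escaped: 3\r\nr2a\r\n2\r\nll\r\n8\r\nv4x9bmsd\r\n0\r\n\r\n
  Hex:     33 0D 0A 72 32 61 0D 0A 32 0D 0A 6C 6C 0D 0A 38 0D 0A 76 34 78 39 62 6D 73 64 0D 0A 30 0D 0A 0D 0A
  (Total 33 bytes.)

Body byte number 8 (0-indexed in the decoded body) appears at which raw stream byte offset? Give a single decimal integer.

Chunk 1: stream[0..1]='3' size=0x3=3, data at stream[3..6]='r2a' -> body[0..3], body so far='r2a'
Chunk 2: stream[8..9]='2' size=0x2=2, data at stream[11..13]='ll' -> body[3..5], body so far='r2all'
Chunk 3: stream[15..16]='8' size=0x8=8, data at stream[18..26]='v4x9bmsd' -> body[5..13], body so far='r2allv4x9bmsd'
Chunk 4: stream[28..29]='0' size=0 (terminator). Final body='r2allv4x9bmsd' (13 bytes)
Body byte 8 at stream offset 21

Answer: 21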